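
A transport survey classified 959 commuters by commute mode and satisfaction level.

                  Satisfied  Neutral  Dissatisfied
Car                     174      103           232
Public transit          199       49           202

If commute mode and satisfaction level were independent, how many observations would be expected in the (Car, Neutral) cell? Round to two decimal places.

80.68

Row total (Car) = 509; column total (Neutral) = 152; grand total N = 959.
Expected count = (row total × column total) / N = 509 × 152 / 959 = 80.68.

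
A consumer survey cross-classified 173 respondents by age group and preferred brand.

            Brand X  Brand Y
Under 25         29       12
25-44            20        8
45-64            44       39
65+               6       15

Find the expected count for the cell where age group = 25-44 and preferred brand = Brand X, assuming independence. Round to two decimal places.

Row total (25-44) = 28; column total (Brand X) = 99; grand total N = 173.
Expected count = (row total × column total) / N = 28 × 99 / 173 = 16.02.

16.02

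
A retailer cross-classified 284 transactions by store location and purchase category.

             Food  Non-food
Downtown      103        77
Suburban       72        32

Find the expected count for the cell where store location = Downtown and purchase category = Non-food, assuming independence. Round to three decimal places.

69.085

Row total (Downtown) = 180; column total (Non-food) = 109; grand total N = 284.
Expected count = (row total × column total) / N = 180 × 109 / 284 = 69.085.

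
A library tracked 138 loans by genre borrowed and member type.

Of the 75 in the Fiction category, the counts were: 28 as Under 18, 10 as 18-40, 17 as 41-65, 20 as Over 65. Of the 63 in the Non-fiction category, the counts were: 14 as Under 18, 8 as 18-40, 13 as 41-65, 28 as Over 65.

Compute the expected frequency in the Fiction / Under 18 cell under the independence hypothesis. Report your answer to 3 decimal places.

22.826

Row total (Fiction) = 75; column total (Under 18) = 42; grand total N = 138.
Expected count = (row total × column total) / N = 75 × 42 / 138 = 22.826.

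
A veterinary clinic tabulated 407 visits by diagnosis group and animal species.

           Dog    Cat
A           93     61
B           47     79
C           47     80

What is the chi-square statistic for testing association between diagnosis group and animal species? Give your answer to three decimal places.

Row totals: 154, 126, 127. Column totals: 187, 220. Grand total N = 407.
Expected counts (row total × column total / N):
  A, Dog: 154×187/407 = 70.7568
  A, Cat: 154×220/407 = 83.2432
  B, Dog: 126×187/407 = 57.8919
  B, Cat: 126×220/407 = 68.1081
  C, Dog: 127×187/407 = 58.3514
  C, Cat: 127×220/407 = 68.6486
Contributions (O − E)²/E:
  (93 − 70.7568)²/70.7568 = 6.9924
  (61 − 83.2432)²/83.2432 = 5.9435
  (47 − 57.8919)²/57.8919 = 2.0492
  (79 − 68.1081)²/68.1081 = 1.7418
  (47 − 58.3514)²/58.3514 = 2.2082
  (80 − 68.6486)²/68.6486 = 1.8770
χ² = 6.9924 + 5.9435 + 2.0492 + 1.7418 + 2.2082 + 1.8770 = 20.812

20.812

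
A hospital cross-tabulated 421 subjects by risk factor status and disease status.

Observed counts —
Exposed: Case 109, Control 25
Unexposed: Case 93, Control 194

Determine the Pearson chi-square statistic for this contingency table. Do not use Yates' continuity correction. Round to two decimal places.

Row totals: 134, 287. Column totals: 202, 219. Grand total N = 421.
Expected counts (row total × column total / N):
  Exposed, Case: 134×202/421 = 64.295
  Exposed, Control: 134×219/421 = 69.705
  Unexposed, Case: 287×202/421 = 137.705
  Unexposed, Control: 287×219/421 = 149.295
Contributions (O − E)²/E:
  (109 − 64.295)²/64.295 = 31.0839
  (25 − 69.705)²/69.705 = 28.6714
  (93 − 137.705)²/137.705 = 14.5132
  (194 − 149.295)²/149.295 = 13.3865
χ² = 31.0839 + 28.6714 + 14.5132 + 13.3865 = 87.66

87.66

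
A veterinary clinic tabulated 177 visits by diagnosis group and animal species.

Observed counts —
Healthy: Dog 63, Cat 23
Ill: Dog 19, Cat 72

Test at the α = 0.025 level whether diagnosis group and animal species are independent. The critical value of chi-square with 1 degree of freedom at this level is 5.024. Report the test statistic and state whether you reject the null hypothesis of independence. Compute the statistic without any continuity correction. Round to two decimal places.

48.78; reject H₀

Row totals: 86, 91. Column totals: 82, 95. Grand total N = 177.
Expected counts (row total × column total / N):
  Healthy, Dog: 86×82/177 = 39.842
  Healthy, Cat: 86×95/177 = 46.158
  Ill, Dog: 91×82/177 = 42.158
  Ill, Cat: 91×95/177 = 48.842
Contributions (O − E)²/E:
  (63 − 39.842)²/39.842 = 13.4605
  (23 − 46.158)²/46.158 = 11.6186
  (19 − 42.158)²/42.158 = 12.7210
  (72 − 48.842)²/48.842 = 10.9802
χ² = 13.4605 + 11.6186 + 12.7210 + 10.9802 = 48.78
df = (2−1)(2−1) = 1. Since 48.78 > 5.024, reject the null hypothesis of independence at α = 0.025.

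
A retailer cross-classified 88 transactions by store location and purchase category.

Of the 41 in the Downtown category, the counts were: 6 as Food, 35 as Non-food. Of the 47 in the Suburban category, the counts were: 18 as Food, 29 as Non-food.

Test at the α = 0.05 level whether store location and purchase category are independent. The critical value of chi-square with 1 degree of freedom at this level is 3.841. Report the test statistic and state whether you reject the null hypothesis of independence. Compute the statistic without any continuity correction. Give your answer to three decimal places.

Row totals: 41, 47. Column totals: 24, 64. Grand total N = 88.
Expected counts (row total × column total / N):
  Downtown, Food: 41×24/88 = 11.1818
  Downtown, Non-food: 41×64/88 = 29.8182
  Suburban, Food: 47×24/88 = 12.8182
  Suburban, Non-food: 47×64/88 = 34.1818
Contributions (O − E)²/E:
  (6 − 11.1818)²/11.1818 = 2.4013
  (35 − 29.8182)²/29.8182 = 0.9005
  (18 − 12.8182)²/12.8182 = 2.0948
  (29 − 34.1818)²/34.1818 = 0.7855
χ² = 2.4013 + 0.9005 + 2.0948 + 0.7855 = 6.182
df = (2−1)(2−1) = 1. Since 6.182 > 3.841, reject the null hypothesis of independence at α = 0.05.

6.182; reject H₀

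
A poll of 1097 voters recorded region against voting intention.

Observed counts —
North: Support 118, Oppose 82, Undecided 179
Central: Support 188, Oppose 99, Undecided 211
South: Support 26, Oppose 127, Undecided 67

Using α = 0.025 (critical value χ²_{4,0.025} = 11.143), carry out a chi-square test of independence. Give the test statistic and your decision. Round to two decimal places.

129.97; reject H₀

Row totals: 379, 498, 220. Column totals: 332, 308, 457. Grand total N = 1097.
Expected counts (row total × column total / N):
  North, Support: 379×332/1097 = 114.702
  North, Oppose: 379×308/1097 = 106.410
  North, Undecided: 379×457/1097 = 157.888
  Central, Support: 498×332/1097 = 150.716
  Central, Oppose: 498×308/1097 = 139.821
  Central, Undecided: 498×457/1097 = 207.462
  South, Support: 220×332/1097 = 66.582
  South, Oppose: 220×308/1097 = 61.768
  South, Undecided: 220×457/1097 = 91.650
Contributions (O − E)²/E:
  (118 − 114.702)²/114.702 = 0.0948
  (82 − 106.410)²/106.410 = 5.5995
  (179 − 157.888)²/157.888 = 2.8230
  (188 − 150.716)²/150.716 = 9.2233
  (99 − 139.821)²/139.821 = 11.9178
  (211 − 207.462)²/207.462 = 0.0603
  (26 − 66.582)²/66.582 = 24.7349
  (127 − 61.768)²/61.768 = 68.8903
  (67 − 91.650)²/91.650 = 6.6298
χ² = 0.0948 + 5.5995 + 2.8230 + 9.2233 + 11.9178 + 0.0603 + 24.7349 + 68.8903 + 6.6298 = 129.97
df = (3−1)(3−1) = 4. Since 129.97 > 11.143, reject the null hypothesis of independence at α = 0.025.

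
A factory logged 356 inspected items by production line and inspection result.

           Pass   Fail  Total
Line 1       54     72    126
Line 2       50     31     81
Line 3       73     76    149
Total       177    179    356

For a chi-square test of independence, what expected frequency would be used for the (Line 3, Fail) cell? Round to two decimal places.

74.92

Row total (Line 3) = 149; column total (Fail) = 179; grand total N = 356.
Expected count = (row total × column total) / N = 149 × 179 / 356 = 74.92.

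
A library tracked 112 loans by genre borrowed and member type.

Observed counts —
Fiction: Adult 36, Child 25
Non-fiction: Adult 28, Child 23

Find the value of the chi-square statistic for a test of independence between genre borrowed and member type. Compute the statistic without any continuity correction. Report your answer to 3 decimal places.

0.192

Row totals: 61, 51. Column totals: 64, 48. Grand total N = 112.
Expected counts (row total × column total / N):
  Fiction, Adult: 61×64/112 = 34.8571
  Fiction, Child: 61×48/112 = 26.1429
  Non-fiction, Adult: 51×64/112 = 29.1429
  Non-fiction, Child: 51×48/112 = 21.8571
Contributions (O − E)²/E:
  (36 − 34.8571)²/34.8571 = 0.0375
  (25 − 26.1429)²/26.1429 = 0.0500
  (28 − 29.1429)²/29.1429 = 0.0448
  (23 − 21.8571)²/21.8571 = 0.0598
χ² = 0.0375 + 0.0500 + 0.0448 + 0.0598 = 0.192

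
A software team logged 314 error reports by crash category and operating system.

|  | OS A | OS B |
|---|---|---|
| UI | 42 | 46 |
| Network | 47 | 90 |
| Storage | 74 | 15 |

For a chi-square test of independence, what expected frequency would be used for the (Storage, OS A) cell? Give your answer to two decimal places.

Row total (Storage) = 89; column total (OS A) = 163; grand total N = 314.
Expected count = (row total × column total) / N = 89 × 163 / 314 = 46.20.

46.20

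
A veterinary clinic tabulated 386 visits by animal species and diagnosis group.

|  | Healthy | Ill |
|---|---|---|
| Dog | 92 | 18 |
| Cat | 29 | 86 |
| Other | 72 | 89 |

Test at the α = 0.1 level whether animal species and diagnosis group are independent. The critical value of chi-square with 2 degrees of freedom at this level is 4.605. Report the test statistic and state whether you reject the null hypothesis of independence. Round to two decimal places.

79.83; reject H₀

Row totals: 110, 115, 161. Column totals: 193, 193. Grand total N = 386.
Expected counts (row total × column total / N):
  Dog, Healthy: 110×193/386 = 55.000
  Dog, Ill: 110×193/386 = 55.000
  Cat, Healthy: 115×193/386 = 57.500
  Cat, Ill: 115×193/386 = 57.500
  Other, Healthy: 161×193/386 = 80.500
  Other, Ill: 161×193/386 = 80.500
Contributions (O − E)²/E:
  (92 − 55.000)²/55.000 = 24.8909
  (18 − 55.000)²/55.000 = 24.8909
  (29 − 57.500)²/57.500 = 14.1261
  (86 − 57.500)²/57.500 = 14.1261
  (72 − 80.500)²/80.500 = 0.8975
  (89 − 80.500)²/80.500 = 0.8975
χ² = 24.8909 + 24.8909 + 14.1261 + 14.1261 + 0.8975 + 0.8975 = 79.83
df = (3−1)(2−1) = 2. Since 79.83 > 4.605, reject the null hypothesis of independence at α = 0.1.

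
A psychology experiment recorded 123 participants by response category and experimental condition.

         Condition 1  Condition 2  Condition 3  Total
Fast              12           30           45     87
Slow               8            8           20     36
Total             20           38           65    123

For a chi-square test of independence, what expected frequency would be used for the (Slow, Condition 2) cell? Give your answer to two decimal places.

11.12

Row total (Slow) = 36; column total (Condition 2) = 38; grand total N = 123.
Expected count = (row total × column total) / N = 36 × 38 / 123 = 11.12.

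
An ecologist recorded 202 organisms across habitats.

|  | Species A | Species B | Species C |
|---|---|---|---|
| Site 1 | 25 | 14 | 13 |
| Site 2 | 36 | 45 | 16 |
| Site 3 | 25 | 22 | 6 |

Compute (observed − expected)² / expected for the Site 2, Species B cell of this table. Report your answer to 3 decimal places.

Row total (Site 2) = 97; column total (Species B) = 81; N = 202.
Expected count E = 97 × 81 / 202 = 38.8960.
Contribution = (O − E)²/E = (45 − 38.8960)² / 38.8960 = 0.958.

0.958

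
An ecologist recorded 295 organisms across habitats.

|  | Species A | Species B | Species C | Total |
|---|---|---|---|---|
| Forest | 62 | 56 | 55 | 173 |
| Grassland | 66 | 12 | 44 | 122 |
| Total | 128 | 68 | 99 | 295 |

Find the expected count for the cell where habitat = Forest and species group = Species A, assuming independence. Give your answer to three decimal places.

75.064

Row total (Forest) = 173; column total (Species A) = 128; grand total N = 295.
Expected count = (row total × column total) / N = 173 × 128 / 295 = 75.064.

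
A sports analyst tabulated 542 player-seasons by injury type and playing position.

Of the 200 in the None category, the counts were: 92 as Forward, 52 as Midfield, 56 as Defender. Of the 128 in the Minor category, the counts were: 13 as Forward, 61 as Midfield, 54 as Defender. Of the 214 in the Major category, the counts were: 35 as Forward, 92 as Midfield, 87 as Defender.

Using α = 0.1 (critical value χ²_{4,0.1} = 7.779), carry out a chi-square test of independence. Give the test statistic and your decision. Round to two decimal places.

69.41; reject H₀

Row totals: 200, 128, 214. Column totals: 140, 205, 197. Grand total N = 542.
Expected counts (row total × column total / N):
  None, Forward: 200×140/542 = 51.661
  None, Midfield: 200×205/542 = 75.646
  None, Defender: 200×197/542 = 72.694
  Minor, Forward: 128×140/542 = 33.063
  Minor, Midfield: 128×205/542 = 48.413
  Minor, Defender: 128×197/542 = 46.524
  Major, Forward: 214×140/542 = 55.277
  Major, Midfield: 214×205/542 = 80.941
  Major, Defender: 214×197/542 = 77.782
Contributions (O − E)²/E:
  (92 − 51.661)²/51.661 = 31.4983
  (52 − 75.646)²/75.646 = 7.3914
  (56 − 72.694)²/72.694 = 3.8337
  (13 − 33.063)²/33.063 = 12.1745
  (61 − 48.413)²/48.413 = 3.2725
  (54 − 46.524)²/46.524 = 1.2013
  (35 − 55.277)²/55.277 = 7.4381
  (92 − 80.941)²/80.941 = 1.5110
  (87 − 77.782)²/77.782 = 1.0924
χ² = 31.4983 + 7.3914 + 3.8337 + 12.1745 + 3.2725 + 1.2013 + 7.4381 + 1.5110 + 1.0924 = 69.41
df = (3−1)(3−1) = 4. Since 69.41 > 7.779, reject the null hypothesis of independence at α = 0.1.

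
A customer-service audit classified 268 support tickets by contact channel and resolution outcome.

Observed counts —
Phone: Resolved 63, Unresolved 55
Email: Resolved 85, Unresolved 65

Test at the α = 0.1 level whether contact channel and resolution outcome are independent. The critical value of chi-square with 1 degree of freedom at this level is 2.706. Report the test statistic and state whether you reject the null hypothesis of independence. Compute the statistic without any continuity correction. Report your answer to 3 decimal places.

Row totals: 118, 150. Column totals: 148, 120. Grand total N = 268.
Expected counts (row total × column total / N):
  Phone, Resolved: 118×148/268 = 65.1642
  Phone, Unresolved: 118×120/268 = 52.8358
  Email, Resolved: 150×148/268 = 82.8358
  Email, Unresolved: 150×120/268 = 67.1642
Contributions (O − E)²/E:
  (63 − 65.1642)²/65.1642 = 0.0719
  (55 − 52.8358)²/52.8358 = 0.0886
  (85 − 82.8358)²/82.8358 = 0.0565
  (65 − 67.1642)²/67.1642 = 0.0697
χ² = 0.0719 + 0.0886 + 0.0565 + 0.0697 = 0.287
df = (2−1)(2−1) = 1. Since 0.287 < 2.706, fail to reject the null hypothesis of independence at α = 0.1.

0.287; fail to reject H₀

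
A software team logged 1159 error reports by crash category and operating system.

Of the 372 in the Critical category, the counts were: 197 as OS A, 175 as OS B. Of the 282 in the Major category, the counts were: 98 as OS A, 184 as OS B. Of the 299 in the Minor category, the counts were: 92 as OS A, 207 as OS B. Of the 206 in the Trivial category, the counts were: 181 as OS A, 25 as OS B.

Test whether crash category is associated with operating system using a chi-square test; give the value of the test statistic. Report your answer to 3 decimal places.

Row totals: 372, 282, 299, 206. Column totals: 568, 591. Grand total N = 1159.
Expected counts (row total × column total / N):
  Critical, OS A: 372×568/1159 = 182.3089
  Critical, OS B: 372×591/1159 = 189.6911
  Major, OS A: 282×568/1159 = 138.2019
  Major, OS B: 282×591/1159 = 143.7981
  Minor, OS A: 299×568/1159 = 146.5332
  Minor, OS B: 299×591/1159 = 152.4668
  Trivial, OS A: 206×568/1159 = 100.9560
  Trivial, OS B: 206×591/1159 = 105.0440
Contributions (O − E)²/E:
  (197 − 182.3089)²/182.3089 = 1.1839
  (175 − 189.6911)²/189.6911 = 1.1378
  (98 − 138.2019)²/138.2019 = 11.6944
  (184 − 143.7981)²/143.7981 = 11.2393
  (92 − 146.5332)²/146.5332 = 20.2949
  (207 − 152.4668)²/152.4668 = 19.5050
  (181 − 100.9560)²/100.9560 = 63.4637
  (25 − 105.0440)²/105.0440 = 60.9939
χ² = 1.1839 + 1.1378 + 11.6944 + 11.2393 + 20.2949 + 19.5050 + 63.4637 + 60.9939 = 189.513

189.513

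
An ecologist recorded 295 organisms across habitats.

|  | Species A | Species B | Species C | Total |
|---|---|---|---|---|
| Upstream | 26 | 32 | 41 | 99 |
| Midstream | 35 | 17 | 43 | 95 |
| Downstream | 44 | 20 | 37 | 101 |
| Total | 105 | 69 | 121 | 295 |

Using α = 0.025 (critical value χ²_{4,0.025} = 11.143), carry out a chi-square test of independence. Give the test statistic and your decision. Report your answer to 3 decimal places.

10.321; fail to reject H₀

Grand total N = 295.
Expected counts (row total × column total / N):
  Upstream, Species A: 99×105/295 = 35.2373
  Upstream, Species B: 99×69/295 = 23.1559
  Upstream, Species C: 99×121/295 = 40.6068
  Midstream, Species A: 95×105/295 = 33.8136
  Midstream, Species B: 95×69/295 = 22.2203
  Midstream, Species C: 95×121/295 = 38.9661
  Downstream, Species A: 101×105/295 = 35.9492
  Downstream, Species B: 101×69/295 = 23.6237
  Downstream, Species C: 101×121/295 = 41.4271
Contributions (O − E)²/E:
  (26 − 35.2373)²/35.2373 = 2.4215
  (32 − 23.1559)²/23.1559 = 3.3779
  (41 − 40.6068)²/40.6068 = 0.0038
  (35 − 33.8136)²/33.8136 = 0.0416
  (17 − 22.2203)²/22.2203 = 1.2264
  (43 − 38.9661)²/38.9661 = 0.4176
  (44 − 35.9492)²/35.9492 = 1.8030
  (20 − 23.6237)²/23.6237 = 0.5558
  (37 − 41.4271)²/41.4271 = 0.4731
χ² = 2.4215 + 3.3779 + 0.0038 + 0.0416 + 1.2264 + 0.4176 + 1.8030 + 0.5558 + 0.4731 = 10.321
df = (3−1)(3−1) = 4. Since 10.321 < 11.143, fail to reject the null hypothesis of independence at α = 0.025.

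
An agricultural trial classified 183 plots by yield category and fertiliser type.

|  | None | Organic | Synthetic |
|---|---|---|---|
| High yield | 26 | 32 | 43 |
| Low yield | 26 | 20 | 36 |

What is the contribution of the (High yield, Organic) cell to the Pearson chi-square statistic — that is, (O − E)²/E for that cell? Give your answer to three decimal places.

0.380

Row total (High yield) = 101; column total (Organic) = 52; N = 183.
Expected count E = 101 × 52 / 183 = 28.6995.
Contribution = (O − E)²/E = (32 − 28.6995)² / 28.6995 = 0.380.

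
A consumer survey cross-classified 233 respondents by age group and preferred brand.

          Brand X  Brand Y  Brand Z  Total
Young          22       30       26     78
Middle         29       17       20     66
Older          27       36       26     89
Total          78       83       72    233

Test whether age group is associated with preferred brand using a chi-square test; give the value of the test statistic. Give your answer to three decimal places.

Grand total N = 233.
Expected counts (row total × column total / N):
  Young, Brand X: 78×78/233 = 26.1116
  Young, Brand Y: 78×83/233 = 27.7854
  Young, Brand Z: 78×72/233 = 24.1030
  Middle, Brand X: 66×78/233 = 22.0944
  Middle, Brand Y: 66×83/233 = 23.5107
  Middle, Brand Z: 66×72/233 = 20.3948
  Older, Brand X: 89×78/233 = 29.7940
  Older, Brand Y: 89×83/233 = 31.7039
  Older, Brand Z: 89×72/233 = 27.5021
Contributions (O − E)²/E:
  (22 − 26.1116)²/26.1116 = 0.6474
  (30 − 27.7854)²/27.7854 = 0.1765
  (26 − 24.1030)²/24.1030 = 0.1493
  (29 − 22.0944)²/22.0944 = 2.1583
  (17 − 23.5107)²/23.5107 = 1.8030
  (20 − 20.3948)²/20.3948 = 0.0076
  (27 − 29.7940)²/29.7940 = 0.2620
  (36 − 31.7039)²/31.7039 = 0.5822
  (26 − 27.5021)²/27.5021 = 0.0820
χ² = 0.6474 + 0.1765 + 0.1493 + 2.1583 + 1.8030 + 0.0076 + 0.2620 + 0.5822 + 0.0820 = 5.868

5.868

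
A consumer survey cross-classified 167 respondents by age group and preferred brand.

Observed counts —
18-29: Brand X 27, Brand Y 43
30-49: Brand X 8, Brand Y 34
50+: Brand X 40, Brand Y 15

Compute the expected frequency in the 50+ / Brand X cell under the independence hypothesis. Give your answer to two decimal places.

24.70

Row total (50+) = 55; column total (Brand X) = 75; grand total N = 167.
Expected count = (row total × column total) / N = 55 × 75 / 167 = 24.70.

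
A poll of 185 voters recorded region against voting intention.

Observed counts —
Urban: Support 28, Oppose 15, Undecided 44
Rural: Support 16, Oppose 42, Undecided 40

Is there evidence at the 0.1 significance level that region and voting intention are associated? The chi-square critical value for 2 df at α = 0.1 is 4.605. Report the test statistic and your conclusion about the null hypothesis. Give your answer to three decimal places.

Row totals: 87, 98. Column totals: 44, 57, 84. Grand total N = 185.
Expected counts (row total × column total / N):
  Urban, Support: 87×44/185 = 20.6919
  Urban, Oppose: 87×57/185 = 26.8054
  Urban, Undecided: 87×84/185 = 39.5027
  Rural, Support: 98×44/185 = 23.3081
  Rural, Oppose: 98×57/185 = 30.1946
  Rural, Undecided: 98×84/185 = 44.4973
Contributions (O − E)²/E:
  (28 − 20.6919)²/20.6919 = 2.5811
  (15 − 26.8054)²/26.8054 = 5.1992
  (44 − 39.5027)²/39.5027 = 0.5120
  (16 − 23.3081)²/23.3081 = 2.2914
  (42 − 30.1946)²/30.1946 = 4.6156
  (40 − 44.4973)²/44.4973 = 0.4545
χ² = 2.5811 + 5.1992 + 0.5120 + 2.2914 + 4.6156 + 0.4545 = 15.654
df = (2−1)(3−1) = 2. Since 15.654 > 4.605, reject the null hypothesis of independence at α = 0.1.

15.654; reject H₀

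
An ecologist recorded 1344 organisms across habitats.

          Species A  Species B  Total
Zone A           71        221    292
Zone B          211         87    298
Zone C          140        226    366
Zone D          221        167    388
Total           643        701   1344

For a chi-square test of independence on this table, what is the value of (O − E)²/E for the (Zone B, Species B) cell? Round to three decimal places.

Row total (Zone B) = 298; column total (Species B) = 701; N = 1344.
Expected count E = 298 × 701 / 1344 = 155.4301.
Contribution = (O − E)²/E = (87 − 155.4301)² / 155.4301 = 30.127.

30.127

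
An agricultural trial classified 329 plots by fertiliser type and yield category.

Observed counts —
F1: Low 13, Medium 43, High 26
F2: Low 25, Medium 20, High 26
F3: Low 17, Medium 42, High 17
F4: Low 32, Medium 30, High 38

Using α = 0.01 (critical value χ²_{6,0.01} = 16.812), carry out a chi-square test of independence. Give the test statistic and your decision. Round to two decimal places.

23.08; reject H₀

Row totals: 82, 71, 76, 100. Column totals: 87, 135, 107. Grand total N = 329.
Expected counts (row total × column total / N):
  F1, Low: 82×87/329 = 21.684
  F1, Medium: 82×135/329 = 33.647
  F1, High: 82×107/329 = 26.669
  F2, Low: 71×87/329 = 18.775
  F2, Medium: 71×135/329 = 29.134
  F2, High: 71×107/329 = 23.091
  F3, Low: 76×87/329 = 20.097
  F3, Medium: 76×135/329 = 31.185
  F3, High: 76×107/329 = 24.717
  F4, Low: 100×87/329 = 26.444
  F4, Medium: 100×135/329 = 41.033
  F4, High: 100×107/329 = 32.523
Contributions (O − E)²/E:
  (13 − 21.684)²/21.684 = 3.4778
  (43 − 33.647)²/33.647 = 2.5999
  (26 − 26.669)²/26.669 = 0.0168
  (25 − 18.775)²/18.775 = 2.0639
  (20 − 29.134)²/29.134 = 2.8637
  (26 − 23.091)²/23.091 = 0.3665
  (17 − 20.097)²/20.097 = 0.4773
  (42 − 31.185)²/31.185 = 3.7507
  (17 − 24.717)²/24.717 = 2.4094
  (32 − 26.444)²/26.444 = 1.1673
  (30 − 41.033)²/41.033 = 2.9666
  (38 − 32.523)²/32.523 = 0.9223
χ² = 3.4778 + 2.5999 + 0.0168 + 2.0639 + 2.8637 + 0.3665 + 0.4773 + 3.7507 + 2.4094 + 1.1673 + 2.9666 + 0.9223 = 23.08
df = (4−1)(3−1) = 6. Since 23.08 > 16.812, reject the null hypothesis of independence at α = 0.01.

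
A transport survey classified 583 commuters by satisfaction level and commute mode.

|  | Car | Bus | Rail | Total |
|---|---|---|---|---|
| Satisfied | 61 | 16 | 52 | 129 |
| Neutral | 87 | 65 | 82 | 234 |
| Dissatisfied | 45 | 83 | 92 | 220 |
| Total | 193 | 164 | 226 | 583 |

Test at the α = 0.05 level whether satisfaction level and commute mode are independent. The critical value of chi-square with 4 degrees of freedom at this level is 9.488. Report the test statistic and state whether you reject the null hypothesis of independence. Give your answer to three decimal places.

Grand total N = 583.
Expected counts (row total × column total / N):
  Satisfied, Car: 129×193/583 = 42.7050
  Satisfied, Bus: 129×164/583 = 36.2882
  Satisfied, Rail: 129×226/583 = 50.0069
  Neutral, Car: 234×193/583 = 77.4648
  Neutral, Bus: 234×164/583 = 65.8250
  Neutral, Rail: 234×226/583 = 90.7101
  Dissatisfied, Car: 220×193/583 = 72.8302
  Dissatisfied, Bus: 220×164/583 = 61.8868
  Dissatisfied, Rail: 220×226/583 = 85.2830
Contributions (O − E)²/E:
  (61 − 42.7050)²/42.7050 = 7.8377
  (16 − 36.2882)²/36.2882 = 11.3428
  (52 − 50.0069)²/50.0069 = 0.0794
  (87 − 77.4648)²/77.4648 = 1.1737
  (65 − 65.8250)²/65.8250 = 0.0103
  (82 − 90.7101)²/90.7101 = 0.8364
  (45 − 72.8302)²/72.8302 = 10.6346
  (83 − 61.8868)²/61.8868 = 7.2029
  (92 − 85.2830)²/85.2830 = 0.5290
χ² = 7.8377 + 11.3428 + 0.0794 + 1.1737 + 0.0103 + 0.8364 + 10.6346 + 7.2029 + 0.5290 = 39.647
df = (3−1)(3−1) = 4. Since 39.647 > 9.488, reject the null hypothesis of independence at α = 0.05.

39.647; reject H₀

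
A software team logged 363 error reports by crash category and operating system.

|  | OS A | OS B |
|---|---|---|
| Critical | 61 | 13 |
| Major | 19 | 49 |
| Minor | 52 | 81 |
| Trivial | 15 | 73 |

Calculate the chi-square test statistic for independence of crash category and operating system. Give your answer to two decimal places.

78.65

Row totals: 74, 68, 133, 88. Column totals: 147, 216. Grand total N = 363.
Expected counts (row total × column total / N):
  Critical, OS A: 74×147/363 = 29.967
  Critical, OS B: 74×216/363 = 44.033
  Major, OS A: 68×147/363 = 27.537
  Major, OS B: 68×216/363 = 40.463
  Minor, OS A: 133×147/363 = 53.860
  Minor, OS B: 133×216/363 = 79.140
  Trivial, OS A: 88×147/363 = 35.636
  Trivial, OS B: 88×216/363 = 52.364
Contributions (O − E)²/E:
  (61 − 29.967)²/29.967 = 32.1369
  (13 − 44.033)²/44.033 = 21.8710
  (19 − 27.537)²/27.537 = 2.6466
  (49 − 40.463)²/40.463 = 1.8012
  (52 − 53.860)²/53.860 = 0.0642
  (81 − 79.140)²/79.140 = 0.0437
  (15 − 35.636)²/35.636 = 11.9498
  (73 − 52.364)²/52.364 = 8.1324
χ² = 32.1369 + 21.8710 + 2.6466 + 1.8012 + 0.0642 + 0.0437 + 11.9498 + 8.1324 = 78.65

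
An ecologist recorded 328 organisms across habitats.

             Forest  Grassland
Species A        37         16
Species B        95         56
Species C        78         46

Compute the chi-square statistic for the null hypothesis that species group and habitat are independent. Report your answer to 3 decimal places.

Row totals: 53, 151, 124. Column totals: 210, 118. Grand total N = 328.
Expected counts (row total × column total / N):
  Species A, Forest: 53×210/328 = 33.9329
  Species A, Grassland: 53×118/328 = 19.0671
  Species B, Forest: 151×210/328 = 96.6768
  Species B, Grassland: 151×118/328 = 54.3232
  Species C, Forest: 124×210/328 = 79.3902
  Species C, Grassland: 124×118/328 = 44.6098
Contributions (O − E)²/E:
  (37 − 33.9329)²/33.9329 = 0.2772
  (16 − 19.0671)²/19.0671 = 0.4934
  (95 − 96.6768)²/96.6768 = 0.0291
  (56 − 54.3232)²/54.3232 = 0.0518
  (78 − 79.3902)²/79.3902 = 0.0243
  (46 − 44.6098)²/44.6098 = 0.0433
χ² = 0.2772 + 0.4934 + 0.0291 + 0.0518 + 0.0243 + 0.0433 = 0.919

0.919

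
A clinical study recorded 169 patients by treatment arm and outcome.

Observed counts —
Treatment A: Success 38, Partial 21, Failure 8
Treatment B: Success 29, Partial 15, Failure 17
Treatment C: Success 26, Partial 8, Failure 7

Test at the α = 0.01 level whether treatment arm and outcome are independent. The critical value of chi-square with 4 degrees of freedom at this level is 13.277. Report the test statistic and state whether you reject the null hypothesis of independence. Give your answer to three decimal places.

Row totals: 67, 61, 41. Column totals: 93, 44, 32. Grand total N = 169.
Expected counts (row total × column total / N):
  Treatment A, Success: 67×93/169 = 36.8698
  Treatment A, Partial: 67×44/169 = 17.4438
  Treatment A, Failure: 67×32/169 = 12.6864
  Treatment B, Success: 61×93/169 = 33.5680
  Treatment B, Partial: 61×44/169 = 15.8817
  Treatment B, Failure: 61×32/169 = 11.5503
  Treatment C, Success: 41×93/169 = 22.5621
  Treatment C, Partial: 41×44/169 = 10.6746
  Treatment C, Failure: 41×32/169 = 7.7633
Contributions (O − E)²/E:
  (38 − 36.8698)²/36.8698 = 0.0346
  (21 − 17.4438)²/17.4438 = 0.7250
  (8 − 12.6864)²/12.6864 = 1.7312
  (29 − 33.5680)²/33.5680 = 0.6216
  (15 − 15.8817)²/15.8817 = 0.0489
  (17 − 11.5503)²/11.5503 = 2.5713
  (26 − 22.5621)²/22.5621 = 0.5239
  (8 − 10.6746)²/10.6746 = 0.6701
  (7 − 7.7633)²/7.7633 = 0.0750
χ² = 0.0346 + 0.7250 + 1.7312 + 0.6216 + 0.0489 + 2.5713 + 0.5239 + 0.6701 + 0.0750 = 7.002
df = (3−1)(3−1) = 4. Since 7.002 < 13.277, fail to reject the null hypothesis of independence at α = 0.01.

7.002; fail to reject H₀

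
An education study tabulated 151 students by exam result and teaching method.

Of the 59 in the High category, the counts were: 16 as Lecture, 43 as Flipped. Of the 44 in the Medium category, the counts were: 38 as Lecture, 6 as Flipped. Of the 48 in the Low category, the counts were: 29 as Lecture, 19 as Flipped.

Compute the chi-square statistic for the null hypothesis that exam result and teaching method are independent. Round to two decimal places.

36.58

Row totals: 59, 44, 48. Column totals: 83, 68. Grand total N = 151.
Expected counts (row total × column total / N):
  High, Lecture: 59×83/151 = 32.430
  High, Flipped: 59×68/151 = 26.570
  Medium, Lecture: 44×83/151 = 24.185
  Medium, Flipped: 44×68/151 = 19.815
  Low, Lecture: 48×83/151 = 26.384
  Low, Flipped: 48×68/151 = 21.616
Contributions (O − E)²/E:
  (16 − 32.430)²/32.430 = 8.3239
  (43 − 26.570)²/26.570 = 10.1598
  (38 − 24.185)²/24.185 = 7.8914
  (6 − 19.815)²/19.815 = 9.6318
  (29 − 26.384)²/26.384 = 0.2594
  (19 − 21.616)²/21.616 = 0.3166
χ² = 8.3239 + 10.1598 + 7.8914 + 9.6318 + 0.2594 + 0.3166 = 36.58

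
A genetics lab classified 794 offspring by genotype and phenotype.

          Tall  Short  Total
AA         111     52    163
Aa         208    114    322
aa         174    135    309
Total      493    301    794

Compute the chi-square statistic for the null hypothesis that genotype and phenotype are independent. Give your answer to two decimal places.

Grand total N = 794.
Expected counts (row total × column total / N):
  AA, Tall: 163×493/794 = 101.208
  AA, Short: 163×301/794 = 61.792
  Aa, Tall: 322×493/794 = 199.932
  Aa, Short: 322×301/794 = 122.068
  aa, Tall: 309×493/794 = 191.860
  aa, Short: 309×301/794 = 117.140
Contributions (O − E)²/E:
  (111 − 101.208)²/101.208 = 0.9474
  (52 − 61.792)²/61.792 = 1.5517
  (208 − 199.932)²/199.932 = 0.3256
  (114 − 122.068)²/122.068 = 0.5332
  (174 − 191.860)²/191.860 = 1.6626
  (135 − 117.140)²/117.140 = 2.7231
χ² = 0.9474 + 1.5517 + 0.3256 + 0.5332 + 1.6626 + 2.7231 = 7.74

7.74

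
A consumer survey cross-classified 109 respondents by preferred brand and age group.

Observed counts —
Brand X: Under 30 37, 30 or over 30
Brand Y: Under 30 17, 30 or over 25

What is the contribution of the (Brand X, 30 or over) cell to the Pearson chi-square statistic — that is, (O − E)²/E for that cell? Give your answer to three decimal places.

0.429

Row total (Brand X) = 67; column total (30 or over) = 55; N = 109.
Expected count E = 67 × 55 / 109 = 33.8073.
Contribution = (O − E)²/E = (30 − 33.8073)² / 33.8073 = 0.429.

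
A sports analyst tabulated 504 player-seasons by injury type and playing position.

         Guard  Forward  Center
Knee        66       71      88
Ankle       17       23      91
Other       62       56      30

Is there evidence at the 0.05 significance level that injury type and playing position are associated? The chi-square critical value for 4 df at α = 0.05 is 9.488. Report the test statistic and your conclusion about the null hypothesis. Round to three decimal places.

Row totals: 225, 131, 148. Column totals: 145, 150, 209. Grand total N = 504.
Expected counts (row total × column total / N):
  Knee, Guard: 225×145/504 = 64.7321
  Knee, Forward: 225×150/504 = 66.9643
  Knee, Center: 225×209/504 = 93.3036
  Ankle, Guard: 131×145/504 = 37.6885
  Ankle, Forward: 131×150/504 = 38.9881
  Ankle, Center: 131×209/504 = 54.3234
  Other, Guard: 148×145/504 = 42.5794
  Other, Forward: 148×150/504 = 44.0476
  Other, Center: 148×209/504 = 61.3730
Contributions (O − E)²/E:
  (66 − 64.7321)²/64.7321 = 0.0248
  (71 − 66.9643)²/66.9643 = 0.2432
  (88 − 93.3036)²/93.3036 = 0.3015
  (17 − 37.6885)²/37.6885 = 11.3566
  (23 − 38.9881)²/38.9881 = 6.5563
  (91 − 54.3234)²/54.3234 = 24.7623
  (62 − 42.5794)²/42.5794 = 8.8578
  (56 − 44.0476)²/44.0476 = 3.2433
  (30 − 61.3730)²/61.3730 = 16.0374
χ² = 0.0248 + 0.2432 + 0.3015 + 11.3566 + 6.5563 + 24.7623 + 8.8578 + 3.2433 + 16.0374 = 71.383
df = (3−1)(3−1) = 4. Since 71.383 > 9.488, reject the null hypothesis of independence at α = 0.05.

71.383; reject H₀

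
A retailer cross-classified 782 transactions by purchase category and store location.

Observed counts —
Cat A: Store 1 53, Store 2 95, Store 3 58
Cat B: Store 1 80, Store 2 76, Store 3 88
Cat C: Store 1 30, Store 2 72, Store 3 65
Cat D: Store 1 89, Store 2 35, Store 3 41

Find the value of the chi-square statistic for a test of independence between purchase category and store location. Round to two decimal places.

Row totals: 206, 244, 167, 165. Column totals: 252, 278, 252. Grand total N = 782.
Expected counts (row total × column total / N):
  Cat A, Store 1: 206×252/782 = 66.384
  Cat A, Store 2: 206×278/782 = 73.233
  Cat A, Store 3: 206×252/782 = 66.384
  Cat B, Store 1: 244×252/782 = 78.629
  Cat B, Store 2: 244×278/782 = 86.742
  Cat B, Store 3: 244×252/782 = 78.629
  Cat C, Store 1: 167×252/782 = 53.816
  Cat C, Store 2: 167×278/782 = 59.368
  Cat C, Store 3: 167×252/782 = 53.816
  Cat D, Store 1: 165×252/782 = 53.171
  Cat D, Store 2: 165×278/782 = 58.657
  Cat D, Store 3: 165×252/782 = 53.171
Contributions (O − E)²/E:
  (53 − 66.384)²/66.384 = 2.6984
  (95 − 73.233)²/73.233 = 6.4698
  (58 − 66.384)²/66.384 = 1.0589
  (80 − 78.629)²/78.629 = 0.0239
  (76 − 86.742)²/86.742 = 1.3303
  (88 − 78.629)²/78.629 = 1.1168
  (30 − 53.816)²/53.816 = 10.5397
  (72 − 59.368)²/59.368 = 2.6878
  (65 − 53.816)²/53.816 = 2.3243
  (89 − 53.171)²/53.171 = 24.1432
  (35 − 58.657)²/58.657 = 9.5411
  (41 − 53.171)²/53.171 = 2.7860
χ² = 2.6984 + 6.4698 + 1.0589 + 0.0239 + 1.3303 + 1.1168 + 10.5397 + 2.6878 + 2.3243 + 24.1432 + 9.5411 + 2.7860 = 64.72

64.72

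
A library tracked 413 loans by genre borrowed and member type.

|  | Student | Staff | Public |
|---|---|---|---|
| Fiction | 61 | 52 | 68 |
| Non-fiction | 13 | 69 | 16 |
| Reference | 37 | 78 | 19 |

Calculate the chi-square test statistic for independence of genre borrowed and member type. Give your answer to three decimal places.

Row totals: 181, 98, 134. Column totals: 111, 199, 103. Grand total N = 413.
Expected counts (row total × column total / N):
  Fiction, Student: 181×111/413 = 48.6465
  Fiction, Staff: 181×199/413 = 87.2131
  Fiction, Public: 181×103/413 = 45.1404
  Non-fiction, Student: 98×111/413 = 26.3390
  Non-fiction, Staff: 98×199/413 = 47.2203
  Non-fiction, Public: 98×103/413 = 24.4407
  Reference, Student: 134×111/413 = 36.0145
  Reference, Staff: 134×199/413 = 64.5666
  Reference, Public: 134×103/413 = 33.4189
Contributions (O − E)²/E:
  (61 − 48.6465)²/48.6465 = 3.1371
  (52 − 87.2131)²/87.2131 = 14.2176
  (68 − 45.1404)²/45.1404 = 11.5764
  (13 − 26.3390)²/26.3390 = 6.7553
  (69 − 47.2203)²/47.2203 = 10.0456
  (16 − 24.4407)²/24.4407 = 2.9150
  (37 − 36.0145)²/36.0145 = 0.0270
  (78 − 64.5666)²/64.5666 = 2.7949
  (19 − 33.4189)²/33.4189 = 6.2212
χ² = 3.1371 + 14.2176 + 11.5764 + 6.7553 + 10.0456 + 2.9150 + 0.0270 + 2.7949 + 6.2212 = 57.690

57.690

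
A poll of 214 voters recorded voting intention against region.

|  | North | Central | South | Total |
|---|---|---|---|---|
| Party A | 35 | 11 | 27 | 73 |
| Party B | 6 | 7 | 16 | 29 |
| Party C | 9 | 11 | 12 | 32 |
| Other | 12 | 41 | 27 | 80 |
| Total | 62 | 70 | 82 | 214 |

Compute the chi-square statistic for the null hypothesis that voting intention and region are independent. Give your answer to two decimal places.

Grand total N = 214.
Expected counts (row total × column total / N):
  Party A, North: 73×62/214 = 21.150
  Party A, Central: 73×70/214 = 23.879
  Party A, South: 73×82/214 = 27.972
  Party B, North: 29×62/214 = 8.402
  Party B, Central: 29×70/214 = 9.486
  Party B, South: 29×82/214 = 11.112
  Party C, North: 32×62/214 = 9.271
  Party C, Central: 32×70/214 = 10.467
  Party C, South: 32×82/214 = 12.262
  Other, North: 80×62/214 = 23.178
  Other, Central: 80×70/214 = 26.168
  Other, South: 80×82/214 = 30.654
Contributions (O − E)²/E:
  (35 − 21.150)²/21.150 = 9.0696
  (11 − 23.879)²/23.879 = 6.9462
  (27 − 27.972)²/27.972 = 0.0338
  (6 − 8.402)²/8.402 = 0.6867
  (7 − 9.486)²/9.486 = 0.6515
  (16 − 11.112)²/11.112 = 2.1502
  (9 − 9.271)²/9.271 = 0.0079
  (11 − 10.467)²/10.467 = 0.0271
  (12 − 12.262)²/12.262 = 0.0056
  (12 − 23.178)²/23.178 = 5.3908
  (41 − 26.168)²/26.168 = 8.4068
  (27 − 30.654)²/30.654 = 0.4356
χ² = 9.0696 + 6.9462 + 0.0338 + 0.6867 + 0.6515 + 2.1502 + 0.0079 + 0.0271 + 0.0056 + 5.3908 + 8.4068 + 0.4356 = 33.81

33.81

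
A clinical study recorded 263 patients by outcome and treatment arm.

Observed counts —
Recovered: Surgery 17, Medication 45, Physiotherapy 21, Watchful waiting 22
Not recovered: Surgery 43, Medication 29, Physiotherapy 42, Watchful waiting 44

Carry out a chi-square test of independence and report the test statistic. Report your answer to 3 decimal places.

19.157

Row totals: 105, 158. Column totals: 60, 74, 63, 66. Grand total N = 263.
Expected counts (row total × column total / N):
  Recovered, Surgery: 105×60/263 = 23.9544
  Recovered, Medication: 105×74/263 = 29.5437
  Recovered, Physiotherapy: 105×63/263 = 25.1521
  Recovered, Watchful waiting: 105×66/263 = 26.3498
  Not recovered, Surgery: 158×60/263 = 36.0456
  Not recovered, Medication: 158×74/263 = 44.4563
  Not recovered, Physiotherapy: 158×63/263 = 37.8479
  Not recovered, Watchful waiting: 158×66/263 = 39.6502
Contributions (O − E)²/E:
  (17 − 23.9544)²/23.9544 = 2.0190
  (45 − 29.5437)²/29.5437 = 8.0862
  (21 − 25.1521)²/25.1521 = 0.6854
  (22 − 26.3498)²/26.3498 = 0.7181
  (43 − 36.0456)²/36.0456 = 1.3417
  (29 − 44.4563)²/44.4563 = 5.3738
  (42 − 37.8479)²/37.8479 = 0.4555
  (44 − 39.6502)²/39.6502 = 0.4772
χ² = 2.0190 + 8.0862 + 0.6854 + 0.7181 + 1.3417 + 5.3738 + 0.4555 + 0.4772 = 19.157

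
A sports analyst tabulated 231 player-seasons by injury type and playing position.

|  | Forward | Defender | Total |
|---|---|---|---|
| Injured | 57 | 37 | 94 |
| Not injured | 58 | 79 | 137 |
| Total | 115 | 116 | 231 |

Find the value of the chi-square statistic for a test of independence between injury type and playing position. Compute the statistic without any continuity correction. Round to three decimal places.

Grand total N = 231.
Expected counts (row total × column total / N):
  Injured, Forward: 94×115/231 = 46.7965
  Injured, Defender: 94×116/231 = 47.2035
  Not injured, Forward: 137×115/231 = 68.2035
  Not injured, Defender: 137×116/231 = 68.7965
Contributions (O − E)²/E:
  (57 − 46.7965)²/46.7965 = 2.2248
  (37 − 47.2035)²/47.2035 = 2.2056
  (58 − 68.2035)²/68.2035 = 1.5265
  (79 − 68.7965)²/68.7965 = 1.5133
χ² = 2.2248 + 2.2056 + 1.5265 + 1.5133 = 7.470

7.470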